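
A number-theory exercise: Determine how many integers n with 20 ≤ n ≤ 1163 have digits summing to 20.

36

The integers in [20, 1163] that have digits summing to 20: 299, 389, 398, 479, 488, 497, …, 983, 992.
36 qualify.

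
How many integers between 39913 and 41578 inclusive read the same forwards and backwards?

17

The integers in [39913, 41578] that read the same forwards and backwards: 39993, 40004, 40104, 40204, 40304, 40404, …, 41414, 41514.
17 qualify.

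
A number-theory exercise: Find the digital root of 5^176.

The digital root of n equals n mod 9 (or 9 when 9 | n), so we need 5^176 mod 9.
5^176 ≡ 7 (mod 9), so the digital root is 7.

7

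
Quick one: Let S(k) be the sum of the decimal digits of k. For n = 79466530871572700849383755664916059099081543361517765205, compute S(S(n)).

10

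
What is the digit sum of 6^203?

6^203 = 92194248343397918572146576568055126186085568996569716771023481049984392782717863628119582097603533016111568140802044043486164491951800572354947367854686601216
Sum of its 158 digits: 720.

720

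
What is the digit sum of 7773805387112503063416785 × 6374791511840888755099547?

256

7773805387112503063416785 × 6374791511840888755099547 = 49556388596467758864986000423713249727206625696395
Sum of its 50 digits: 256.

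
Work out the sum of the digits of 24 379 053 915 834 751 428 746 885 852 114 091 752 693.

191

2+4+3+7+9+0+5+3+9+1+5+8+3+4+7+5+1+4+2+8+7+4+6+8+8+5+8+5+2+1+1+4+0+9+1+7+5+2+6+9+3 = 191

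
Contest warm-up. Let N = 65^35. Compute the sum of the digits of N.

257

65^35 = 2831180005211263819872914124137259968431317247450351715087890625
Sum of its 64 digits: 257.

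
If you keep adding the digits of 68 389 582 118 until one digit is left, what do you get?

5

6+8+3+8+9+5+8+2+1+1+8 = 59
5+9 = 14
1+4 = 5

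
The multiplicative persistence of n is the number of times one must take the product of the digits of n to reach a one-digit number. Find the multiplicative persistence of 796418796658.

2

796418796658 → 1097349120 → 0 (2 steps)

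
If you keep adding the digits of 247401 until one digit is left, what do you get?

2+4+7+4+0+1 = 18
1+8 = 9

9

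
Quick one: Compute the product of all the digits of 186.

48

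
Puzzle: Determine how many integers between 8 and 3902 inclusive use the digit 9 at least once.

987

The integers in [8, 3902] that use the digit 9 at least once: 9, 19, 29, 39, 49, 59, …, 3901, 3902.
987 qualify.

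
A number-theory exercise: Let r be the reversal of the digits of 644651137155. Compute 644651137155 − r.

Reverse of 644651137155 is 551731156446.
644651137155 − 551731156446 = 92919980709

92919980709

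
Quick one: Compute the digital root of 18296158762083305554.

7

1+8+2+9+6+1+5+8+7+6+2+0+8+3+3+0+5+5+5+4 = 88
8+8 = 16
1+6 = 7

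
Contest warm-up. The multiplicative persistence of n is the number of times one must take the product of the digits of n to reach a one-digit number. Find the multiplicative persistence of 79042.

1

79042 → 0 (1 step)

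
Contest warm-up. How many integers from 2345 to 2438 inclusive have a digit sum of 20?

4

The integers in [2345, 2438] that have a digit sum of 20: 2369, 2378, 2387, 2396.
4 qualify.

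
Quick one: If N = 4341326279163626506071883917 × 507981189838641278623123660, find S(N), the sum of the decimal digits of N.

219

4341326279163626506071883917 × 507981189838641278623123660 = 2205312088767300339784262936121057488357050455456176220
Sum of its 55 digits: 219.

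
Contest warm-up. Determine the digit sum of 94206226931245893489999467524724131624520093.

9+4+2+0+6+2+2+6+9+3+1+2+4+5+8+9+3+4+8+9+9+9+9+4+6+7+5+2+4+7+2+4+1+3+1+6+2+4+5+2+0+0+9+3 = 200

200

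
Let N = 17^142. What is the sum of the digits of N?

775

17^142 = 5293547759323449826222842458286504232174920030575626991851831057104084618394052008450337556282301291859815200304787606815740929492782330436530966694878756693924047909315077089
Sum of its 175 digits: 775.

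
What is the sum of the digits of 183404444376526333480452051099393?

132

1+8+3+4+0+4+4+4+4+3+7+6+5+2+6+3+3+3+4+8+0+4+5+2+0+5+1+0+9+9+3+9+3 = 132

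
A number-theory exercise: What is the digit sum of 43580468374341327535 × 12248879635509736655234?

43580468374341327535 × 12248879635509736655234 = 533811911576445605564994115450546166068190
Sum of its 42 digits: 179.

179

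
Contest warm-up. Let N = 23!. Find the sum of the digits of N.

99

23! = 25852016738884976640000
Sum of its 23 digits: 99.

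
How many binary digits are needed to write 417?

417 in base 2 is 110100001, which has 9 digits.

9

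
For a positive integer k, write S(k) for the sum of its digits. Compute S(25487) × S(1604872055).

988

S(25487) = 2+5+4+8+7 = 26.
S(1604872055) = 1+6+0+4+8+7+2+0+5+5 = 38.
26 · 38 = 988.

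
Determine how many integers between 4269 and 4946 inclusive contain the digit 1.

131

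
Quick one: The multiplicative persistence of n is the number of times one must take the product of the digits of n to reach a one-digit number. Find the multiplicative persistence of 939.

3

939 → 243 → 24 → 8 (3 steps)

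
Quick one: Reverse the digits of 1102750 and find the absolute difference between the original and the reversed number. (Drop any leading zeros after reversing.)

530739

Reverse of 1102750 is 572011.
|1102750 − 572011| = 530739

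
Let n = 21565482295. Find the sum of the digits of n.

2+1+5+6+5+4+8+2+2+9+5 = 49

49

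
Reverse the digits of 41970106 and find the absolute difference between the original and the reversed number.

18137808

Reverse of 41970106 is 60107914.
|41970106 − 60107914| = 18137808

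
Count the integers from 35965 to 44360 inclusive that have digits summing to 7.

The integers in [35965, 44360] that have digits summing to 7: 40003, 40012, 40021, 40030, 40102, 40111, …, 42100, 43000.
20 qualify.

20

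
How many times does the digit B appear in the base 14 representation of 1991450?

1

1991450 in base 14 is 39BA66.
The digit B appears 1 time.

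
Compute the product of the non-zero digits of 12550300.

150

1×2×5×5×3 = 150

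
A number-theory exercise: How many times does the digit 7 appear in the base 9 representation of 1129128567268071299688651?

2

1129128567268071299688651 in base 9 is 15135271573246246618151823.
The digit 7 appears 2 times.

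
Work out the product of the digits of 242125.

160

2×4×2×1×2×5 = 160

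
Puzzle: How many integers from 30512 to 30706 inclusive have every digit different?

The integers in [30512, 30706] that have every digit different: 30512, 30514, 30516, 30517, 30518, 30519, …, 30697, 30698.
84 qualify.

84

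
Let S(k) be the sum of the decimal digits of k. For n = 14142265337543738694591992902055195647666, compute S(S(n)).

First digit sum: 193.
1+9+3 = 13.

13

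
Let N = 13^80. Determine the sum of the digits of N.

331

13^80 = 130457239505131501344972014435501297010835041787261973772262312173201960574053162758395201
Sum of its 90 digits: 331.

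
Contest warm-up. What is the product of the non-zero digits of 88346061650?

829440

8×8×3×4×6×6×1×6×5 = 829440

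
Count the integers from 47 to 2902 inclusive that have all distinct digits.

The integers in [47, 2902] that have all distinct digits: 47, 48, 49, 50, 51, 52, …, 2897, 2901.
1649 qualify.

1649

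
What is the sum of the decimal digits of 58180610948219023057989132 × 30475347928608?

58180610948219023057989132 × 30475347928608 = 1773074361345954531096990483761975888256
Sum of its 40 digits: 198.

198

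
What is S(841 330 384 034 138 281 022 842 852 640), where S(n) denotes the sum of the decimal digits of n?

8+4+1+3+3+0+3+8+4+0+3+4+1+3+8+2+8+1+0+2+2+8+4+2+8+5+2+6+4+0 = 107

107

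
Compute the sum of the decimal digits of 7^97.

7^97 = 9429960669459935834824045974053110235735286294182581343830598633795018832760723207
Sum of its 82 digits: 376.

376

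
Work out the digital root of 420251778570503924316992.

4+2+0+2+5+1+7+7+8+5+7+0+5+0+3+9+2+4+3+1+6+9+9+2 = 101
1+0+1 = 2

2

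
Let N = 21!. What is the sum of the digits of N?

21! = 51090942171709440000
Sum of its 20 digits: 63.

63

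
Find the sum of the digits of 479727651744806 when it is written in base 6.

479727651744806 in base 6 is 4420143501335154222.
Digit sum: 4+4+2+0+1+4+3+5+0+1+3+3+5+1+5+4+2+2+2 = 51.

51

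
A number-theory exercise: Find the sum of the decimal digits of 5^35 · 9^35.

234

5^35 · 9^35 = 7285141342416293922915274702495223027653992176055908203125
Sum of its 58 digits: 234.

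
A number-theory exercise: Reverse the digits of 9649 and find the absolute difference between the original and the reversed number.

180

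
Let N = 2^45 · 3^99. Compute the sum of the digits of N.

2^45 · 3^99 = 6044411485218271633689341503948268916401355044918327922130944
Sum of its 61 digits: 252.

252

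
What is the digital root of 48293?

8

4+8+2+9+3 = 26
2+6 = 8
(Equivalently, 48293 mod 9 = 8.)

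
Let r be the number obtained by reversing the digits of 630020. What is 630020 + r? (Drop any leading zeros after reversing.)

Reverse of 630020 is 20036.
630020 + 20036 = 650056

650056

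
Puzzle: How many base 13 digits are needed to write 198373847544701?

13

198373847544701 in base 13 is 868C75C143B2A, which has 13 digits.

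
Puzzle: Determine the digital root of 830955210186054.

8+3+0+9+5+5+2+1+0+1+8+6+0+5+4 = 57
5+7 = 12
1+2 = 3
(Equivalently, 830955210186054 mod 9 = 3.)

3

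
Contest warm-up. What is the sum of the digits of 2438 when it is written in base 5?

14

2438 in base 5 is 34223.
Digit sum: 3+4+2+2+3 = 14.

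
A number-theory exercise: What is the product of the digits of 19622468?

1×9×6×2×2×4×6×8 = 41472

41472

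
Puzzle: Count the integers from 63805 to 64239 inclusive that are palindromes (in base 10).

4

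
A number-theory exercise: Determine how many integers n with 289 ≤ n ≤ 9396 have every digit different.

4769

The integers in [289, 9396] that have every digit different: 289, 290, 291, 293, 294, 295, …, 9386, 9387.
4769 qualify.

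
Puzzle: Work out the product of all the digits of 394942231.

3×9×4×9×4×2×2×3×1 = 46656

46656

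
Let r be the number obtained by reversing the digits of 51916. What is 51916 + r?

Reverse of 51916 is 61915.
51916 + 61915 = 113831

113831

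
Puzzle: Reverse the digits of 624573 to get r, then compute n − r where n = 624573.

249147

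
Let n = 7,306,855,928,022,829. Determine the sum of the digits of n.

7+3+0+6+8+5+5+9+2+8+0+2+2+8+2+9 = 76

76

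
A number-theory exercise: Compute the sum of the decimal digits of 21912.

15

2+1+9+1+2 = 15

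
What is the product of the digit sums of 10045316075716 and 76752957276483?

3588

S(10045316075716) = 1+0+0+4+5+3+1+6+0+7+5+7+1+6 = 46.
S(76752957276483) = 7+6+7+5+2+9+5+7+2+7+6+4+8+3 = 78.
46 · 78 = 3588.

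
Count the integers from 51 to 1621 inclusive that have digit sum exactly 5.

30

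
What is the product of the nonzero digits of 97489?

18144

9×7×4×8×9 = 18144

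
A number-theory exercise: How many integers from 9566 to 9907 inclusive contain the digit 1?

The integers in [9566, 9907] that contain the digit 1: 9571, 9581, 9591, 9601, 9610, 9611, …, 9891, 9901.
61 qualify.

61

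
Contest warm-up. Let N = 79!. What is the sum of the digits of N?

441

79! = 894618213078297528685144171539831652069808216779571907213868063227837990693501860533361810841010176000000000000000000
Sum of its 117 digits: 441.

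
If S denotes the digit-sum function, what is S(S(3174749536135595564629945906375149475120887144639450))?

15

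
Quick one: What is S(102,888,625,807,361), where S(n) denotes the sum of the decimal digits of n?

65

1+0+2+8+8+8+6+2+5+8+0+7+3+6+1 = 65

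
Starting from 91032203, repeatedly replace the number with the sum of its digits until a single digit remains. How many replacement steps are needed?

2

91032203 → 20 → 2 (2 steps)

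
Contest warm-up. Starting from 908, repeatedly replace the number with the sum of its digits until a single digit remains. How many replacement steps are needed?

2

908 → 17 → 8 (2 steps)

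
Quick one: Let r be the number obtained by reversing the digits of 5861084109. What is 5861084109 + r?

14875885794

Reverse of 5861084109 is 9014801685.
5861084109 + 9014801685 = 14875885794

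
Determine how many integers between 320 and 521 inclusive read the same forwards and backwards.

20

The integers in [320, 521] that read the same forwards and backwards: 323, 333, 343, 353, 363, 373, …, 505, 515.
20 qualify.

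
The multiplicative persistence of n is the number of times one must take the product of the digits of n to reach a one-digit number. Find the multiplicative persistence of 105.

105 → 0 (1 step)

1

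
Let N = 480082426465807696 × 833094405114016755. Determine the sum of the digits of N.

480082426465807696 × 833094405114016755 = 399953983482225755741698391951946480
Sum of its 36 digits: 192.

192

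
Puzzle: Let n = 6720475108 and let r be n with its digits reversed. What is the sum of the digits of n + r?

44

Reversal of 6720475108 is 8015740276; 6720475108 + 8015740276 = 14736215384.
Digit sum of 14736215384: 1+4+7+3+6+2+1+5+3+8+4 = 44.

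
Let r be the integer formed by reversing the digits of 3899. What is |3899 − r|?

6084

Reverse of 3899 is 9983.
|3899 − 9983| = 6084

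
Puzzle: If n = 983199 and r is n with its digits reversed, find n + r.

1974588

Reverse of 983199 is 991389.
983199 + 991389 = 1974588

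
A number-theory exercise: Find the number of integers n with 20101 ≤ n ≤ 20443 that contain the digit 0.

The integers in [20101, 20443] that contain the digit 0: 20101, 20102, 20103, 20104, 20105, 20106, …, 20442, 20443.
343 qualify.

343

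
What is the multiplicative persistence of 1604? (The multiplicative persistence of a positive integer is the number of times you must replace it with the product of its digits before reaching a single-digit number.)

1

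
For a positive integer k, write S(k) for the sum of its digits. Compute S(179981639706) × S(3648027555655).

4026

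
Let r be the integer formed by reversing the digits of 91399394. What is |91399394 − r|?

42000075

Reverse of 91399394 is 49399319.
|91399394 − 49399319| = 42000075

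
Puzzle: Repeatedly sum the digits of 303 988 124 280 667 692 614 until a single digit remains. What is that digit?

3+0+3+9+8+8+1+2+4+2+8+0+6+6+7+6+9+2+6+1+4 = 95
9+5 = 14
1+4 = 5
(Equivalently, 303 988 124 280 667 692 614 mod 9 = 5.)

5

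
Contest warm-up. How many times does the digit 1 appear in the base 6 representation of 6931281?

6931281 in base 6 is 404321133.
The digit 1 appears 2 times.

2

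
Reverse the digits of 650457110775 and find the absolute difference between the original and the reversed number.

Reverse of 650457110775 is 577011754056.
|650457110775 − 577011754056| = 73445356719

73445356719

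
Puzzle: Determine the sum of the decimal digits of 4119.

15

4+1+1+9 = 15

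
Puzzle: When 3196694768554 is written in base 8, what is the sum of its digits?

3196694768554 in base 8 is 56411166625652.
Digit sum: 5+6+4+1+1+1+6+6+6+2+5+6+5+2 = 56.

56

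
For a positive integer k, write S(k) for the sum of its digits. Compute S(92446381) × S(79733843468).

S(92446381) = 9+2+4+4+6+3+8+1 = 37.
S(79733843468) = 7+9+7+3+3+8+4+3+4+6+8 = 62.
37 · 62 = 2294.

2294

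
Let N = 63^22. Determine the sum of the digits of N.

189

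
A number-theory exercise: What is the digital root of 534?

3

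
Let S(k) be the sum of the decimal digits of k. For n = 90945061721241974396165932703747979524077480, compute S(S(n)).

First digit sum: 205.
2+0+5 = 7.

7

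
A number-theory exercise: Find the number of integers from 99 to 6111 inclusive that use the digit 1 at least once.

The integers in [99, 6111] that use the digit 1 at least once: 100, 101, 102, 103, 104, 105, …, 6110, 6111.
2367 qualify.

2367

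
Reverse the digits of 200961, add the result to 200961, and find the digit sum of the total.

36

Reversal of 200961 is 169002; 200961 + 169002 = 369963.
Digit sum of 369963: 3+6+9+9+6+3 = 36.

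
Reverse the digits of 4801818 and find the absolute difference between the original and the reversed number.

Reverse of 4801818 is 8181084.
|4801818 − 8181084| = 3379266

3379266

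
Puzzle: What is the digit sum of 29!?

29! = 8841761993739701954543616000000
Sum of its 31 digits: 126.

126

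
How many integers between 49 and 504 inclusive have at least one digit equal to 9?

91

The integers in [49, 504] that have at least one digit equal to 9: 49, 59, 69, 79, 89, 90, …, 498, 499.
91 qualify.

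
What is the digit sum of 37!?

153

37! = 13763753091226345046315979581580902400000000
Sum of its 44 digits: 153.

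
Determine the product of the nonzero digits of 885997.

181440

8×8×5×9×9×7 = 181440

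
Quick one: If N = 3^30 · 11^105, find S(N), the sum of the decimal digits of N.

558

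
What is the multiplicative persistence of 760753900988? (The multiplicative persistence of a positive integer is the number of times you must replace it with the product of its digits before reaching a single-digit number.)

1

760753900988 → 0 (1 step)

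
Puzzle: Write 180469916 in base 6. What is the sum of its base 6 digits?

180469916 in base 6 is 25524032512.
Digit sum: 2+5+5+2+4+0+3+2+5+1+2 = 31.

31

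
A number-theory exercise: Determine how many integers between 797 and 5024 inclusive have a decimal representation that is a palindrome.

62

The integers in [797, 5024] that have a decimal representation that is a palindrome: 797, 808, 818, 828, 838, 848, …, 4994, 5005.
62 qualify.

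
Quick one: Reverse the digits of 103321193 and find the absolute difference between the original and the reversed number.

287802108

Reverse of 103321193 is 391123301.
|103321193 − 391123301| = 287802108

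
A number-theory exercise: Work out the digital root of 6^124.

9

The digital root of n equals n mod 9 (or 9 when 9 | n), so we need 6^124 mod 9.
6^124 ≡ 0 (mod 9), so the digital root is 9.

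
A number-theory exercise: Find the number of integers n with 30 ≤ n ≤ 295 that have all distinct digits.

The integers in [30, 295] that have all distinct digits: 30, 31, 32, 34, 35, 36, …, 294, 295.
204 qualify.

204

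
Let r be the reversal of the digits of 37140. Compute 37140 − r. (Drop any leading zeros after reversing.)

32967

Reverse of 37140 is 4173.
37140 − 4173 = 32967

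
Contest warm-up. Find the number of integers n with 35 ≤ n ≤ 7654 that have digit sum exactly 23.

300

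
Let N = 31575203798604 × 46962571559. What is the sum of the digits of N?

129

31575203798604 × 46962571559 = 1482852767881948974303636
Sum of its 25 digits: 129.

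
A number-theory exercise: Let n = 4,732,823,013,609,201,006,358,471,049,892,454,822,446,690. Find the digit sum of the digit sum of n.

9

First digit sum: 171.
1+7+1 = 9.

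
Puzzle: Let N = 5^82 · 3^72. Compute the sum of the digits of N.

432

5^82 · 3^72 = 46587638338555340529181217108925499736135072896916521634214092273396090604364871978759765625
Sum of its 92 digits: 432.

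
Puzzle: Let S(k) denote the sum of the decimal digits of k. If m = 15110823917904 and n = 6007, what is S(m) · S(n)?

S(15110823917904) = 1+5+1+1+0+8+2+3+9+1+7+9+0+4 = 51.
S(6007) = 6+0+0+7 = 13.
51 · 13 = 663.

663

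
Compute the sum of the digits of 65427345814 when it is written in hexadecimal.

65427345814 in base 16 is F3BC61196.
Digit sum: 15+3+11+12+6+1+1+9+6 = 64.

64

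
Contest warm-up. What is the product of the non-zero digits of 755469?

7×5×5×4×6×9 = 37800

37800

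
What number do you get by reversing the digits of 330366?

663033

Reversing 330366 gives 663033.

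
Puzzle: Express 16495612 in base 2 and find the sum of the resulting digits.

18

16495612 in base 2 is 111110111011001111111100.
Digit sum: 1+1+1+1+1+0+1+1+1+0+1+1+0+0+1+1+1+1+1+1+1+1+0+0 = 18.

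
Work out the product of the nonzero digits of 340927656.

272160

3×4×9×2×7×6×5×6 = 272160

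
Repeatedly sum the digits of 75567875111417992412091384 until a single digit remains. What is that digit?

9

7+5+5+6+7+8+7+5+1+1+1+4+1+7+9+9+2+4+1+2+0+9+1+3+8+4 = 117
1+1+7 = 9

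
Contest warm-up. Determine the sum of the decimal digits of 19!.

45

19! = 121645100408832000
Sum of its 18 digits: 45.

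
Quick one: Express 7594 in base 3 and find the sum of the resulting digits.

8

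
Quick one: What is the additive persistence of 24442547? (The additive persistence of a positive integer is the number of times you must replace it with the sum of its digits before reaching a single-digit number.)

2

24442547 → 32 → 5 (2 steps)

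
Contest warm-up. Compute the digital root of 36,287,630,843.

3+6+2+8+7+6+3+0+8+4+3 = 50
5+0 = 5

5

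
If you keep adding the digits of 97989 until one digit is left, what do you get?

9+7+9+8+9 = 42
4+2 = 6
(Equivalently, 97989 mod 9 = 6.)

6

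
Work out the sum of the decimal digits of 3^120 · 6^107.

3^120 · 6^107 = 328650545456637264914173708287114647913989191582964104883105468783257233060671316123023753605005976485669891479625429553117615214283599118336
Sum of its 141 digits: 630.

630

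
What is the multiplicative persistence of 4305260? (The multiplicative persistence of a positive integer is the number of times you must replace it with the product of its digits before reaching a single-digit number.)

1

4305260 → 0 (1 step)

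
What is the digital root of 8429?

8+4+2+9 = 23
2+3 = 5
(Equivalently, 8429 mod 9 = 5.)

5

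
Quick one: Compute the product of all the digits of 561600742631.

0

5×6×1×6×0×0×7×4×2×6×3×1 = 0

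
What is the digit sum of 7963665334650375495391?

109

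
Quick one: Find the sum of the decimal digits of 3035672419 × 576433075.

106

3035672419 × 576433075 = 1749861987176858425
Sum of its 19 digits: 106.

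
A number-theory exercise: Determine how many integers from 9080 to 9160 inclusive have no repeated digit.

The integers in [9080, 9160] that have no repeated digit: 9081, 9082, 9083, 9084, 9085, 9086, …, 9158, 9160.
43 qualify.

43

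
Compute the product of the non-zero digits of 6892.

864

6×8×9×2 = 864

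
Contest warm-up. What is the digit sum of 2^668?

2^668 = 1224720827664335609236962600350409901130557945655466490308353887654080091579137561403602952202220552420938147431280980285494456125931768646260680344573194358953094033321469230156313571586348749061881856
Sum of its 202 digits: 850.

850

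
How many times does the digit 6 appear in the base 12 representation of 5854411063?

5854411063 in base 12 is 1174769447.
The digit 6 appears 1 time.

1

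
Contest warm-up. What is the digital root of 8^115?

8

The digital root of n equals n mod 9 (or 9 when 9 | n), so we need 8^115 mod 9.
8^115 ≡ 8 (mod 9), so the digital root is 8.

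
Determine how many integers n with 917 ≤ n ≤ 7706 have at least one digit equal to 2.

2587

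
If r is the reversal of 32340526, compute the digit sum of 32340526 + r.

50

Reversal of 32340526 is 62504323; 32340526 + 62504323 = 94844849.
Digit sum of 94844849: 9+4+8+4+4+8+4+9 = 50.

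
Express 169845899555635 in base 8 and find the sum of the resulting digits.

169845899555635 in base 8 is 4647452440471463.
Digit sum: 4+6+4+7+4+5+2+4+4+0+4+7+1+4+6+3 = 65.

65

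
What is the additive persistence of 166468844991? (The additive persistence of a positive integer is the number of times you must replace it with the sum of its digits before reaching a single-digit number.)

3

166468844991 → 66 → 12 → 3 (3 steps)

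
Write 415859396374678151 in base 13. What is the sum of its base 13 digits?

107

415859396374678151 in base 13 is 8180681A6B4BAB0C.
Digit sum: 8+1+8+0+6+8+1+10+6+11+4+11+10+11+0+12 = 107.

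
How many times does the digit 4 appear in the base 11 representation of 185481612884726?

185481612884726 in base 11 is 54111345A83434.
The digit 4 appears 4 times.

4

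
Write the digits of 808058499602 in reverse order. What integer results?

206994850808

Reversing 808058499602 gives 206994850808.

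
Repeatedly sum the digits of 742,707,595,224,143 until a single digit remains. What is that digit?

8

7+4+2+7+0+7+5+9+5+2+2+4+1+4+3 = 62
6+2 = 8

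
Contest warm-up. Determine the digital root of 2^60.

1

The digital root of n equals n mod 9 (or 9 when 9 | n), so we need 2^60 mod 9.
2^60 ≡ 1 (mod 9), so the digital root is 1.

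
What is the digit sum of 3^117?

3^117 = 66555937033867822607895549241096482953017615834735226163
Sum of its 56 digits: 261.

261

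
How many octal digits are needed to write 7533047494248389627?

21

7533047494248389627 in base 8 is 642126054430264455773, which has 21 digits.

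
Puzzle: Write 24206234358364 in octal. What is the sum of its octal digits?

37

24206234358364 in base 8 is 540176400011134.
Digit sum: 5+4+0+1+7+6+4+0+0+0+1+1+1+3+4 = 37.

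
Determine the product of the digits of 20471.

0

2×0×4×7×1 = 0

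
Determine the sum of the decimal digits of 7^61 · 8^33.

434

7^61 · 8^33 = 2253979758434759348169878822156010939466872258486786696434954808446855620975394816
Sum of its 82 digits: 434.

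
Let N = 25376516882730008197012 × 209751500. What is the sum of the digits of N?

25376516882730008197012 × 209751500 = 5322762480927943314335562518000
Sum of its 31 digits: 119.

119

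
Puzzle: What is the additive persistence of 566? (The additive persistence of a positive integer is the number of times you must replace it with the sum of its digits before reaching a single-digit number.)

2

566 → 17 → 8 (2 steps)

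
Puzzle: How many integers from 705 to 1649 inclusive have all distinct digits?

The integers in [705, 1649] that have all distinct digits: 705, 706, 708, 709, 710, 712, …, 1648, 1649.
520 qualify.

520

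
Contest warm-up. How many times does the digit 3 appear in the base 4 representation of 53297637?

3

53297637 in base 4 is 3023110013211.
The digit 3 appears 3 times.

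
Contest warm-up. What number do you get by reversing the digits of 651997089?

980799156

Reversing 651997089 gives 980799156.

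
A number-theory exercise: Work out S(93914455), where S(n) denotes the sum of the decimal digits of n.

9+3+9+1+4+4+5+5 = 40

40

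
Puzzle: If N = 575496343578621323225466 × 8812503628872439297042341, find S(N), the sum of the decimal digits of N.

225

575496343578621323225466 × 8812503628872439297042341 = 5071563616189420539604749729138145734984091455906
Sum of its 49 digits: 225.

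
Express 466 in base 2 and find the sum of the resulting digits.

5

466 in base 2 is 111010010.
Digit sum: 1+1+1+0+1+0+0+1+0 = 5.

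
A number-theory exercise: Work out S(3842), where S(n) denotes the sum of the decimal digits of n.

3+8+4+2 = 17

17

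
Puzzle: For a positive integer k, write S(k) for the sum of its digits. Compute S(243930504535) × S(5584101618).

1677

S(243930504535) = 2+4+3+9+3+0+5+0+4+5+3+5 = 43.
S(5584101618) = 5+5+8+4+1+0+1+6+1+8 = 39.
43 · 39 = 1677.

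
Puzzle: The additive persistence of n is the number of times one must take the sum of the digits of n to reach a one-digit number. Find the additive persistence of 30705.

2

30705 → 15 → 6 (2 steps)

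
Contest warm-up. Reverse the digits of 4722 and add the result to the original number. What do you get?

6996

Reverse of 4722 is 2274.
4722 + 2274 = 6996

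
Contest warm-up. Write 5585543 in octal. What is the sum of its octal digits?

26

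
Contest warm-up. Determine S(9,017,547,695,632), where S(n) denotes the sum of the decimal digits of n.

9+0+1+7+5+4+7+6+9+5+6+3+2 = 64

64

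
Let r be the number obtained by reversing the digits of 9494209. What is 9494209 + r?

Reverse of 9494209 is 9024949.
9494209 + 9024949 = 18519158

18519158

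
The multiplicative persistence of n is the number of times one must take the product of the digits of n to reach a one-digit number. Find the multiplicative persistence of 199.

2

199 → 81 → 8 (2 steps)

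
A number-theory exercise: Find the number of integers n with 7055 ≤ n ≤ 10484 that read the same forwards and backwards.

The integers in [7055, 10484] that read the same forwards and backwards: 7117, 7227, 7337, 7447, 7557, 7667, …, 10301, 10401.
34 qualify.

34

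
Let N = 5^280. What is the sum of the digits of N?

5^280 = 5147557589468028918138952173471688968608379581234622827186407727103586079575077925903503598852329389191000040737479724643823563424844710048230292664204880460909752315501464181579649448394775390625
Sum of its 196 digits: 904.

904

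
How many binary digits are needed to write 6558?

6558 in base 2 is 1100110011110, which has 13 digits.

13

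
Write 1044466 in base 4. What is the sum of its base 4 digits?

25

1044466 in base 4 is 3332333302.
Digit sum: 3+3+3+2+3+3+3+3+0+2 = 25.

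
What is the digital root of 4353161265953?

8

4+3+5+3+1+6+1+2+6+5+9+5+3 = 53
5+3 = 8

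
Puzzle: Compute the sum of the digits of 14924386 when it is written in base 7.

28

14924386 in base 7 is 240566221.
Digit sum: 2+4+0+5+6+6+2+2+1 = 28.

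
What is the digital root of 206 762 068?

2+0+6+7+6+2+0+6+8 = 37
3+7 = 10
1+0 = 1
(Equivalently, 206 762 068 mod 9 = 1.)

1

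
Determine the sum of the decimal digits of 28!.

90

28! = 304888344611713860501504000000
Sum of its 30 digits: 90.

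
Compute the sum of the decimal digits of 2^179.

2^179 = 766247770432944429179173513575154591809369561091801088
Sum of its 54 digits: 248.

248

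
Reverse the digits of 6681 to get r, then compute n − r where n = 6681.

4815

Reverse of 6681 is 1866.
6681 − 1866 = 4815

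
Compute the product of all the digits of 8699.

3888

8×6×9×9 = 3888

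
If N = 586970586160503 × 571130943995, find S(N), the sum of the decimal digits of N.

120

586970586160503 × 571130943995 = 335237064971146560974029485
Sum of its 27 digits: 120.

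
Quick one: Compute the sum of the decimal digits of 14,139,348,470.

1+4+1+3+9+3+4+8+4+7+0 = 44

44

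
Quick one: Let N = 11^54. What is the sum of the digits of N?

11^54 = 171871947701161912897410416779483616222663749691203457641
Sum of its 57 digits: 253.

253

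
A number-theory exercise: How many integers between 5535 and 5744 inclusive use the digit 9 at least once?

The integers in [5535, 5744] that use the digit 9 at least once: 5539, 5549, 5559, 5569, 5579, 5589, …, 5729, 5739.
39 qualify.

39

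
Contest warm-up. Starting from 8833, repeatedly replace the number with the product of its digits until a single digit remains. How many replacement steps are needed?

3

8833 → 576 → 210 → 0 (3 steps)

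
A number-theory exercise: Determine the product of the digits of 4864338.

55296

4×8×6×4×3×3×8 = 55296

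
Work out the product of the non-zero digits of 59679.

17010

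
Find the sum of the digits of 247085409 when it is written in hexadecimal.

54

247085409 in base 16 is EBA3961.
Digit sum: 14+11+10+3+9+6+1 = 54.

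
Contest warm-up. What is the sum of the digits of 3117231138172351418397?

3+1+1+7+2+3+1+1+3+8+1+7+2+3+5+1+4+1+8+3+9+7 = 81

81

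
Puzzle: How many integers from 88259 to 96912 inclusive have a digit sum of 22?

447

The integers in [88259, 96912] that have a digit sum of 22: 88303, 88312, 88321, 88330, 88402, 88411, …, 96610, 96700.
447 qualify.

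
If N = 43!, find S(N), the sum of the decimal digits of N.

43! = 60415263063373835637355132068513997507264512000000000
Sum of its 53 digits: 180.

180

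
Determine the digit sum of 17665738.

1+7+6+6+5+7+3+8 = 43

43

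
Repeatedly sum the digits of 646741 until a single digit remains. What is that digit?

6+4+6+7+4+1 = 28
2+8 = 10
1+0 = 1

1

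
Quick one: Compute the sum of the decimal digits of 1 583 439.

1+5+8+3+4+3+9 = 33

33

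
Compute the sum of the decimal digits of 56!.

333

56! = 710998587804863451854045647463724949736497978881168458687447040000000000000
Sum of its 75 digits: 333.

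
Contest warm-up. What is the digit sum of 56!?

56! = 710998587804863451854045647463724949736497978881168458687447040000000000000
Sum of its 75 digits: 333.

333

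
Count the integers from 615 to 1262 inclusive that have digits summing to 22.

18

The integers in [615, 1262] that have digits summing to 22: 679, 688, 697, 769, 778, 787, …, 985, 994.
18 qualify.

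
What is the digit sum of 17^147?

17^147 = 7516080840909715499911286424295301039583185429853018013769765289246634274019123502562270931650319465356201630859154817050577468926833441346621548778490466843164916892376377410356273
Sum of its 181 digits: 800.

800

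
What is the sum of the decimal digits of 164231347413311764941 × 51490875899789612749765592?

186

164231347413311764941 × 51490875899789612749765592 = 8456415928514069915002423404596957013553710072
Sum of its 46 digits: 186.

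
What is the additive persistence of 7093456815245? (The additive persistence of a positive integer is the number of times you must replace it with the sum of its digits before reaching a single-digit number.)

7093456815245 → 59 → 14 → 5 (3 steps)

3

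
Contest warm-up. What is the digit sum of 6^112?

333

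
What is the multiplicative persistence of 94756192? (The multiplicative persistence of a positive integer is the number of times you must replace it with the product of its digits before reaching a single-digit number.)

2

94756192 → 136080 → 0 (2 steps)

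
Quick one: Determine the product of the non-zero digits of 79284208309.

7×9×2×8×4×2×8×3×9 = 1741824

1741824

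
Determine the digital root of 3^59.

The digital root of n equals n mod 9 (or 9 when 9 | n), so we need 3^59 mod 9.
3^59 ≡ 0 (mod 9), so the digital root is 9.

9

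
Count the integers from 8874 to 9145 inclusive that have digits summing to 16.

The integers in [8874, 9145] that have digits summing to 16: 9007, 9016, 9025, 9034, 9043, 9052, …, 9133, 9142.
13 qualify.

13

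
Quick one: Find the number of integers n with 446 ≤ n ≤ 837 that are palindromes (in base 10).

The integers in [446, 837] that are palindromes (in base 10): 454, 464, 474, 484, 494, 505, …, 818, 828.
38 qualify.

38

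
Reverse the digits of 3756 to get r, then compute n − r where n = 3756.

Reverse of 3756 is 6573.
3756 − 6573 = -2817

-2817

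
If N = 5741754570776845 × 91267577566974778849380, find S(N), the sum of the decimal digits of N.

171

5741754570776845 × 91267577566974778849380 = 524036030658907678828183478741846606100
Sum of its 39 digits: 171.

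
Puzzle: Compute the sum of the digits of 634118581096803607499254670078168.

152

6+3+4+1+1+8+5+8+1+0+9+6+8+0+3+6+0+7+4+9+9+2+5+4+6+7+0+0+7+8+1+6+8 = 152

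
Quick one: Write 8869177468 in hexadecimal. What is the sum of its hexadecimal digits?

58

8869177468 in base 16 is 210A4E87C.
Digit sum: 2+1+0+10+4+14+8+7+12 = 58.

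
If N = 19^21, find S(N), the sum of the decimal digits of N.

19^21 = 714209495693373205673756419
Sum of its 27 digits: 127.

127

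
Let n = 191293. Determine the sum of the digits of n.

25

1+9+1+2+9+3 = 25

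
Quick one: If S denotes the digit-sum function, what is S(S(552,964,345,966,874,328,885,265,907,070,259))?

First digit sum: 169.
1+6+9 = 16.

16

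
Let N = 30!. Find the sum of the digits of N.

117

30! = 265252859812191058636308480000000
Sum of its 33 digits: 117.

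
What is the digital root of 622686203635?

6+2+2+6+8+6+2+0+3+6+3+5 = 49
4+9 = 13
1+3 = 4
(Equivalently, 622686203635 mod 9 = 4.)

4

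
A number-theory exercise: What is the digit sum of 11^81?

359

11^81 = 2253240236044012487937308538033349567966729852481170503814810577345406584190098644811
Sum of its 85 digits: 359.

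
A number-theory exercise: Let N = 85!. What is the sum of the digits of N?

85! = 281710411438055027694947944226061159480056634330574206405101912752560026159795933451040286452340924018275123200000000000000000000
Sum of its 129 digits: 414.

414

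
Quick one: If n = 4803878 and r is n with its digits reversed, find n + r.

13586962

Reverse of 4803878 is 8783084.
4803878 + 8783084 = 13586962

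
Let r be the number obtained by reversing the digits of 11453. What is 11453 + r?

46864

Reverse of 11453 is 35411.
11453 + 35411 = 46864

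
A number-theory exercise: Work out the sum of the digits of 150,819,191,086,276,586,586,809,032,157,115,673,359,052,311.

189

1+5+0+8+1+9+1+9+1+0+8+6+2+7+6+5+8+6+5+8+6+8+0+9+0+3+2+1+5+7+1+1+5+6+7+3+3+5+9+0+5+2+3+1+1 = 189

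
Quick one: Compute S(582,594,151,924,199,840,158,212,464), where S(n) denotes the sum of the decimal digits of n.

119

5+8+2+5+9+4+1+5+1+9+2+4+1+9+9+8+4+0+1+5+8+2+1+2+4+6+4 = 119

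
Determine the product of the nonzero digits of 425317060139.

4×2×5×3×1×7×6×1×3×9 = 136080

136080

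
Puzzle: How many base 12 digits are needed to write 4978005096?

9

4978005096 in base 12 is B6B159BA0, which has 9 digits.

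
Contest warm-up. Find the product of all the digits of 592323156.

48600

5×9×2×3×2×3×1×5×6 = 48600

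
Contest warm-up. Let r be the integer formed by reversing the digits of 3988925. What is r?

Reversing 3988925 gives 5298893.

5298893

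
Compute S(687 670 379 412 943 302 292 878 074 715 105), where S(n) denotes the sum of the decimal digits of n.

6+8+7+6+7+0+3+7+9+4+1+2+9+4+3+3+0+2+2+9+2+8+7+8+0+7+4+7+1+5+1+0+5 = 147

147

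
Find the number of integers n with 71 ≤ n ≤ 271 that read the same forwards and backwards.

20

The integers in [71, 271] that read the same forwards and backwards: 77, 88, 99, 101, 111, 121, …, 252, 262.
20 qualify.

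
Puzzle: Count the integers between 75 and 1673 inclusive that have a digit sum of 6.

42

The integers in [75, 1673] that have a digit sum of 6: 105, 114, 123, 132, 141, 150, …, 1410, 1500.
42 qualify.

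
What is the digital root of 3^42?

The digital root of n equals n mod 9 (or 9 when 9 | n), so we need 3^42 mod 9.
3^42 ≡ 0 (mod 9), so the digital root is 9.

9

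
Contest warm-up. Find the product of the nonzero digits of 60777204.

6×7×7×7×2×4 = 16464

16464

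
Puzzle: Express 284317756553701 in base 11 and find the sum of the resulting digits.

284317756553701 in base 11 is 82657535475A22.
Digit sum: 8+2+6+5+7+5+3+5+4+7+5+10+2+2 = 71.

71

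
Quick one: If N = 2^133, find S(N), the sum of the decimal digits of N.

2^133 = 10889035741470030830827987437816582766592
Sum of its 41 digits: 191.

191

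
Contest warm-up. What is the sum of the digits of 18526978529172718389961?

1+8+5+2+6+9+7+8+5+2+9+1+7+2+7+1+8+3+8+9+9+6+1 = 124

124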